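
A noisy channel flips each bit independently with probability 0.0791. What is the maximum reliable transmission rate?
0.6010 bits

For a binary symmetric channel (BSC) with error probability p:
Capacity C = 1 - H(p) bits per symbol

where H(p) = -p log₂(p) - (1-p) log₂(1-p) is the binary entropy function.

H(0.0791) = 0.3990 bits
C = 1 - 0.3990 = 0.6010 bits per symbol

This means we can reliably transmit up to 0.6010 bits of information per channel use.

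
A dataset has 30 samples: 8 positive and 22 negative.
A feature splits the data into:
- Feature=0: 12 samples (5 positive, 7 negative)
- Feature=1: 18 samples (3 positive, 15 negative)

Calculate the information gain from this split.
0.0547 bits

Information Gain = H(Y) - H(Y|Feature)

Before split:
P(positive) = 8/30 = 0.2667
H(Y) = 0.8366 bits

After split:
Feature=0: H = 0.9799 bits (weight = 12/30)
Feature=1: H = 0.6500 bits (weight = 18/30)
H(Y|Feature) = (12/30)×0.9799 + (18/30)×0.6500 = 0.7820 bits

Information Gain = 0.8366 - 0.7820 = 0.0547 bits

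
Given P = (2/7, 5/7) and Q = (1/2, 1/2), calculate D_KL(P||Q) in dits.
0.0412 dits

KL divergence: D_KL(P||Q) = Σ p(x) log(p(x)/q(x))

Computing term by term:
  x=0: 2/7 × log_10[(2/7)/(1/2)] = 2/7 × -0.2430 = -0.0694
  x=1: 5/7 × log_10[(5/7)/(1/2)] = 5/7 × 0.1549 = 0.1106

D_KL(P||Q) = 0.0412 dits

Note: KL divergence is always non-negative and equals 0 iff P = Q.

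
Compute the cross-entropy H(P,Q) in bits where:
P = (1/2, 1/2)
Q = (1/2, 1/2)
1.0000 bits

Cross-entropy: H(P,Q) = -Σ p(x) log q(x)

Alternatively: H(P,Q) = H(P) + D_KL(P||Q)
H(P) = 1.0000 bits
D_KL(P||Q) = 0.0000 bits

H(P,Q) = 1.0000 + 0.0000 = 1.0000 bits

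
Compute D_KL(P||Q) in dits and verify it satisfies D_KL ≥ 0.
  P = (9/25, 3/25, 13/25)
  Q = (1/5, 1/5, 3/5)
0.0330 dits

KL divergence satisfies the Gibbs inequality: D_KL(P||Q) ≥ 0 for all distributions P, Q.

D_KL(P||Q) = Σ p(x) log(p(x)/q(x))
Term by term:
  x=0: 9/25 × log_10[(9/25)/(1/5)] = 0.0919
  x=1: 3/25 × log_10[(3/25)/(1/5)] = -0.0266
  x=2: 13/25 × log_10[(13/25)/(3/5)] = -0.0323
D_KL(P||Q) = 0.0330 dits

D_KL(P||Q) = 0.0330 ≥ 0 ✓

This non-negativity is a fundamental property: relative entropy cannot be negative because it measures how different Q is from P.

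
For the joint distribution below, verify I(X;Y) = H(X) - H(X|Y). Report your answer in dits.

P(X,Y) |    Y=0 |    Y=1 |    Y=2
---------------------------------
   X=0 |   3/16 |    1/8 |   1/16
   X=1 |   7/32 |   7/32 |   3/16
I(X;Y) = 0.0066 dits

Mutual information has multiple equivalent forms:
- I(X;Y) = H(X) - H(X|Y)
- I(X;Y) = H(Y) - H(Y|X)
- I(X;Y) = H(X) + H(Y) - H(X,Y)

Computing all quantities:
H(X) = 0.2873, H(Y) = 0.4689, H(X,Y) = 0.7495
H(X|Y) = 0.2807, H(Y|X) = 0.4622

Verification:
H(X) - H(X|Y) = 0.2873 - 0.2807 = 0.0066
H(Y) - H(Y|X) = 0.4689 - 0.4622 = 0.0066
H(X) + H(Y) - H(X,Y) = 0.2873 + 0.4689 - 0.7495 = 0.0066

All forms give I(X;Y) = 0.0066 dits. ✓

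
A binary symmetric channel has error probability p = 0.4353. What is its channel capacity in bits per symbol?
0.0121 bits

For a binary symmetric channel (BSC) with error probability p:
Capacity C = 1 - H(p) bits per symbol

where H(p) = -p log₂(p) - (1-p) log₂(1-p) is the binary entropy function.

H(0.4353) = 0.9879 bits
C = 1 - 0.9879 = 0.0121 bits per symbol

This means we can reliably transmit up to 0.0121 bits of information per channel use.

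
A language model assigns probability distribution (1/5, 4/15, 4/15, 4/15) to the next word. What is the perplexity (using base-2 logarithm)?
3.9721

Perplexity is 2^H (or exp(H) for natural log).

First, H = -Σ p log p = 1.9899 bits
Perplexity = 2^1.9899 = 3.9721

Interpretation: The model's uncertainty is equivalent to choosing uniformly among 4.0 options.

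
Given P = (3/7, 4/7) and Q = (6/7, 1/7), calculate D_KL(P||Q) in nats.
0.4951 nats

KL divergence: D_KL(P||Q) = Σ p(x) log(p(x)/q(x))

Computing term by term:
  x=0: 3/7 × log_e[(3/7)/(6/7)] = 3/7 × -0.6931 = -0.2971
  x=1: 4/7 × log_e[(4/7)/(1/7)] = 4/7 × 1.3863 = 0.7922

D_KL(P||Q) = 0.4951 nats

Note: KL divergence is always non-negative and equals 0 iff P = Q.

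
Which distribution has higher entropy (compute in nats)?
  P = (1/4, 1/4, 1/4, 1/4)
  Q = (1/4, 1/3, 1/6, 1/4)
P

Computing entropies in nats:
H(P) = 1.3863
H(Q) = 1.3580

Distribution P has higher entropy.

Intuition: The distribution closer to uniform (more spread out) has higher entropy.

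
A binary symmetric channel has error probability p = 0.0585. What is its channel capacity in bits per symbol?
0.6785 bits

For a binary symmetric channel (BSC) with error probability p:
Capacity C = 1 - H(p) bits per symbol

where H(p) = -p log₂(p) - (1-p) log₂(1-p) is the binary entropy function.

H(0.0585) = 0.3215 bits
C = 1 - 0.3215 = 0.6785 bits per symbol

This means we can reliably transmit up to 0.6785 bits of information per channel use.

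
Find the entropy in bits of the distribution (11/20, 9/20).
0.9928 bits

Shannon entropy is H(X) = -Σ p(x) log p(x).

For P = (11/20, 9/20):
H = -11/20 × log_2(11/20) -9/20 × log_2(9/20)
H = 0.9928 bits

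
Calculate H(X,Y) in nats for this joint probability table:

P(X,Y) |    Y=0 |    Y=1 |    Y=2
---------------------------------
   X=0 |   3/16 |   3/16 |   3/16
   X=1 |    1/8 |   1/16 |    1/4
1.7214 nats

Joint entropy is H(X,Y) = -Σ_{x,y} p(x,y) log p(x,y).

Summing over all non-zero entries:
H(X,Y) = -[3/16·log_e(3/16) + 3/16·log_e(3/16) + 3/16·log_e(3/16) + 1/8·log_e(1/8) + 1/16·log_e(1/16) + 1/4·log_e(1/4)]
H(X,Y) = 1.7214 nats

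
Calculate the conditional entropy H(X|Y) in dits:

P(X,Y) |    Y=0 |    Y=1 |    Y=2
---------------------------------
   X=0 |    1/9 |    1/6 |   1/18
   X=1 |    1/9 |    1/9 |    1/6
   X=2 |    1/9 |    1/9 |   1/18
0.4559 dits

Using the chain rule: H(X|Y) = H(X,Y) - H(Y)

First, compute H(X,Y) = 0.9290 dits

Marginal P(Y) = (1/3, 7/18, 5/18)
H(Y) = 0.4731 dits

H(X|Y) = H(X,Y) - H(Y) = 0.9290 - 0.4731 = 0.4559 dits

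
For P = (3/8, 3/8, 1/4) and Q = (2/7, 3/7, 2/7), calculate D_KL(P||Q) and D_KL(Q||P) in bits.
D_KL(P||Q) = 0.0267, D_KL(Q||P) = 0.0255

KL divergence is not symmetric: D_KL(P||Q) ≠ D_KL(Q||P) in general.

D_KL(P||Q) = 0.0267 bits
D_KL(Q||P) = 0.0255 bits

No, they are not equal!

This asymmetry is why KL divergence is not a true distance metric.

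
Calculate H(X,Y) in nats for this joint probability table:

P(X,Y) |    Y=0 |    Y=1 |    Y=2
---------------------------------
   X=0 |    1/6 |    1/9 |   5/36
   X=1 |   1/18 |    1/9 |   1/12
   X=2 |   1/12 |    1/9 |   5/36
2.1541 nats

Joint entropy is H(X,Y) = -Σ_{x,y} p(x,y) log p(x,y).

Summing over all non-zero entries:
H(X,Y) = -[1/6·log_e(1/6) + 1/9·log_e(1/9) + 5/36·log_e(5/36) + 1/18·log_e(1/18) + 1/9·log_e(1/9) + 1/12·log_e(1/12) + 1/12·log_e(1/12) + 1/9·log_e(1/9) + 5/36·log_e(5/36)]
H(X,Y) = 2.1541 nats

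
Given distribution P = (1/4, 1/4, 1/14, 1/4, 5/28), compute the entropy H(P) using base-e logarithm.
1.5359 nats

Shannon entropy is H(X) = -Σ p(x) log p(x).

For P = (1/4, 1/4, 1/14, 1/4, 5/28):
H = -1/4 × log_e(1/4) -1/4 × log_e(1/4) -1/14 × log_e(1/14) -1/4 × log_e(1/4) -5/28 × log_e(5/28)
H = 1.5359 nats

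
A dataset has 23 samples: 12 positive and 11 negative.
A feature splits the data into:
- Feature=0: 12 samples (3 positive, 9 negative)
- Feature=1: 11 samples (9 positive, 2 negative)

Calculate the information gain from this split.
0.2482 bits

Information Gain = H(Y) - H(Y|Feature)

Before split:
P(positive) = 12/23 = 0.5217
H(Y) = 0.9986 bits

After split:
Feature=0: H = 0.8113 bits (weight = 12/23)
Feature=1: H = 0.6840 bits (weight = 11/23)
H(Y|Feature) = (12/23)×0.8113 + (11/23)×0.6840 = 0.7504 bits

Information Gain = 0.9986 - 0.7504 = 0.2482 bits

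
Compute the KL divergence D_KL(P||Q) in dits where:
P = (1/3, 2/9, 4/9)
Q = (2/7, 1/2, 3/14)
0.0849 dits

KL divergence: D_KL(P||Q) = Σ p(x) log(p(x)/q(x))

Computing term by term:
  x=0: 1/3 × log_10[(1/3)/(2/7)] = 1/3 × 0.0669 = 0.0223
  x=1: 2/9 × log_10[(2/9)/(1/2)] = 2/9 × -0.3522 = -0.0783
  x=2: 4/9 × log_10[(4/9)/(3/14)] = 4/9 × 0.3168 = 0.1408

D_KL(P||Q) = 0.0849 dits

Note: KL divergence is always non-negative and equals 0 iff P = Q.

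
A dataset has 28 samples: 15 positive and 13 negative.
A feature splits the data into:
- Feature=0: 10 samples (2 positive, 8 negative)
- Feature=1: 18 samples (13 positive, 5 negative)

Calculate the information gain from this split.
0.1905 bits

Information Gain = H(Y) - H(Y|Feature)

Before split:
P(positive) = 15/28 = 0.5357
H(Y) = 0.9963 bits

After split:
Feature=0: H = 0.7219 bits (weight = 10/28)
Feature=1: H = 0.8524 bits (weight = 18/28)
H(Y|Feature) = (10/28)×0.7219 + (18/28)×0.8524 = 0.8058 bits

Information Gain = 0.9963 - 0.8058 = 0.1905 bits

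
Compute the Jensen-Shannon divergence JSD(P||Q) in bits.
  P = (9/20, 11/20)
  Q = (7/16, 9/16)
0.0001 bits

Jensen-Shannon divergence is:
JSD(P||Q) = 0.5 × D_KL(P||M) + 0.5 × D_KL(Q||M)
where M = 0.5 × (P + Q) is the mixture distribution.

M = 0.5 × (9/20, 11/20) + 0.5 × (7/16, 9/16) = (0.44375, 0.55625)

D_KL(P||M) = 0.0001 bits
D_KL(Q||M) = 0.0001 bits

JSD(P||Q) = 0.5 × 0.0001 + 0.5 × 0.0001 = 0.0001 bits

Unlike KL divergence, JSD is symmetric and bounded: 0 ≤ JSD ≤ log(2).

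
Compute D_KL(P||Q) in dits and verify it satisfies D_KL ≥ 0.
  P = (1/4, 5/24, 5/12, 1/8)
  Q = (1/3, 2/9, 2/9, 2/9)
0.0454 dits

KL divergence satisfies the Gibbs inequality: D_KL(P||Q) ≥ 0 for all distributions P, Q.

D_KL(P||Q) = Σ p(x) log(p(x)/q(x))
Term by term:
  x=0: 1/4 × log_10[(1/4)/(1/3)] = -0.0312
  x=1: 5/24 × log_10[(5/24)/(2/9)] = -0.0058
  x=2: 5/12 × log_10[(5/12)/(2/9)] = 0.1138
  x=3: 1/8 × log_10[(1/8)/(2/9)] = -0.0312
D_KL(P||Q) = 0.0454 dits

D_KL(P||Q) = 0.0454 ≥ 0 ✓

This non-negativity is a fundamental property: relative entropy cannot be negative because it measures how different Q is from P.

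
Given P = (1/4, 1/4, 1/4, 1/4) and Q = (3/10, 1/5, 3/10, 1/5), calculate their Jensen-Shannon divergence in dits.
0.0022 dits

Jensen-Shannon divergence is:
JSD(P||Q) = 0.5 × D_KL(P||M) + 0.5 × D_KL(Q||M)
where M = 0.5 × (P + Q) is the mixture distribution.

M = 0.5 × (1/4, 1/4, 1/4, 1/4) + 0.5 × (3/10, 1/5, 3/10, 1/5) = (11/40, 9/40, 11/40, 9/40)

D_KL(P||M) = 0.0022 dits
D_KL(Q||M) = 0.0022 dits

JSD(P||Q) = 0.5 × 0.0022 + 0.5 × 0.0022 = 0.0022 dits

Unlike KL divergence, JSD is symmetric and bounded: 0 ≤ JSD ≤ log(2).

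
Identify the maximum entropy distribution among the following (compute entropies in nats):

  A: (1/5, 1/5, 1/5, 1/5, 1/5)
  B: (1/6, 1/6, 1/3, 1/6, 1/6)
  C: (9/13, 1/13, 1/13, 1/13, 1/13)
A

For a discrete distribution over n outcomes, entropy is maximized by the uniform distribution.

Computing entropies:
H(A) = 1.6094 nats
H(B) = 1.5607 nats
H(C) = 1.0438 nats

The uniform distribution (where all probabilities equal 1/5) achieves the maximum entropy of log_e(5) = 1.6094 nats.

Distribution A has the highest entropy.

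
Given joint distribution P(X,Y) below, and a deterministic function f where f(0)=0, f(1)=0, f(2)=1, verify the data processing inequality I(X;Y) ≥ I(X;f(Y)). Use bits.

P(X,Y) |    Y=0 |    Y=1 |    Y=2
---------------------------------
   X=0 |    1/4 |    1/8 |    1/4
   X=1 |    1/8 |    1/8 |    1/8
I(X;Y) = 0.0157, I(X;f(Y)) = 0.0032, inequality holds: 0.0157 ≥ 0.0032

Data Processing Inequality: For any Markov chain X → Y → Z, we have I(X;Y) ≥ I(X;Z).

Here Z = f(Y) is a deterministic function of Y, forming X → Y → Z.

Original I(X;Y) = 0.0157 bits

After applying f:
P(X,Z) where Z=f(Y):
- P(X,Z=0) = P(X,Y=0) + P(X,Y=1)
- P(X,Z=1) = P(X,Y=2)

I(X;Z) = I(X;f(Y)) = 0.0032 bits

Verification: 0.0157 ≥ 0.0032 ✓

Information cannot be created by processing; the function f can only lose information about X.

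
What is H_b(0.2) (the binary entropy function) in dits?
0.2173 dits

The binary entropy function is:
H(p) = -p log(p) - (1-p) log(1-p)

H(0.2) = -0.2 × log_10(0.2) - 0.8 × log_10(0.8)
H(0.2) = 0.2173 dits

Note: Binary entropy is maximized at p=0.5 (H=1 bit) and minimized at p=0 or p=1 (H=0).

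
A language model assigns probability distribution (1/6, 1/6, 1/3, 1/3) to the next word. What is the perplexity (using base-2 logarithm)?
3.7798

Perplexity is 2^H (or exp(H) for natural log).

First, H = -Σ p log p = 1.9183 bits
Perplexity = 2^1.9183 = 3.7798

Interpretation: The model's uncertainty is equivalent to choosing uniformly among 3.8 options.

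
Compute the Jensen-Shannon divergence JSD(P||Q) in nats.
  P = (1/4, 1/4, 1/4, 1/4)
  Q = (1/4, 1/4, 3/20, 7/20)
0.0105 nats

Jensen-Shannon divergence is:
JSD(P||Q) = 0.5 × D_KL(P||M) + 0.5 × D_KL(Q||M)
where M = 0.5 × (P + Q) is the mixture distribution.

M = 0.5 × (1/4, 1/4, 1/4, 1/4) + 0.5 × (1/4, 1/4, 3/20, 7/20) = (1/4, 1/4, 1/5, 3/10)

D_KL(P||M) = 0.0102 nats
D_KL(Q||M) = 0.0108 nats

JSD(P||Q) = 0.5 × 0.0102 + 0.5 × 0.0108 = 0.0105 nats

Unlike KL divergence, JSD is symmetric and bounded: 0 ≤ JSD ≤ log(2).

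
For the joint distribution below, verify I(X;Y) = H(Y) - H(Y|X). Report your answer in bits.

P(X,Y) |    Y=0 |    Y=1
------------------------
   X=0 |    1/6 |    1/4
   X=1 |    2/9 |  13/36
I(X;Y) = 0.0003 bits

Mutual information has multiple equivalent forms:
- I(X;Y) = H(X) - H(X|Y)
- I(X;Y) = H(Y) - H(Y|X)
- I(X;Y) = H(X) + H(Y) - H(X,Y)

Computing all quantities:
H(X) = 0.9799, H(Y) = 0.9641, H(X,Y) = 1.9437
H(X|Y) = 0.9796, H(Y|X) = 0.9638

Verification:
H(X) - H(X|Y) = 0.9799 - 0.9796 = 0.0003
H(Y) - H(Y|X) = 0.9641 - 0.9638 = 0.0003
H(X) + H(Y) - H(X,Y) = 0.9799 + 0.9641 - 1.9437 = 0.0003

All forms give I(X;Y) = 0.0003 bits. ✓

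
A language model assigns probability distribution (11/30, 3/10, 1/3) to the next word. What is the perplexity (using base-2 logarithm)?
2.9900

Perplexity is 2^H (or exp(H) for natural log).

First, H = -Σ p log p = 1.5801 bits
Perplexity = 2^1.5801 = 2.9900

Interpretation: The model's uncertainty is equivalent to choosing uniformly among 3.0 options.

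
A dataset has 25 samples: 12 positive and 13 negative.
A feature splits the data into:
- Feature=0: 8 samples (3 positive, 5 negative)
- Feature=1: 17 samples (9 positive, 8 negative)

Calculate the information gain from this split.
0.0151 bits

Information Gain = H(Y) - H(Y|Feature)

Before split:
P(positive) = 12/25 = 0.4800
H(Y) = 0.9988 bits

After split:
Feature=0: H = 0.9544 bits (weight = 8/25)
Feature=1: H = 0.9975 bits (weight = 17/25)
H(Y|Feature) = (8/25)×0.9544 + (17/25)×0.9975 = 0.9837 bits

Information Gain = 0.9988 - 0.9837 = 0.0151 bits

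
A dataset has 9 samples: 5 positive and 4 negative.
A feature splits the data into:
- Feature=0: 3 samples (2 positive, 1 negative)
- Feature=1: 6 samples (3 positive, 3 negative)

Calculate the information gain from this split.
0.0183 bits

Information Gain = H(Y) - H(Y|Feature)

Before split:
P(positive) = 5/9 = 0.5556
H(Y) = 0.9911 bits

After split:
Feature=0: H = 0.9183 bits (weight = 3/9)
Feature=1: H = 1.0000 bits (weight = 6/9)
H(Y|Feature) = (3/9)×0.9183 + (6/9)×1.0000 = 0.9728 bits

Information Gain = 0.9911 - 0.9728 = 0.0183 bits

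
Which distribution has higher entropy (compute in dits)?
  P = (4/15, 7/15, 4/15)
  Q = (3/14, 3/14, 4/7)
P

Computing entropies in dits:
H(P) = 0.4606
H(Q) = 0.4256

Distribution P has higher entropy.

Intuition: The distribution closer to uniform (more spread out) has higher entropy.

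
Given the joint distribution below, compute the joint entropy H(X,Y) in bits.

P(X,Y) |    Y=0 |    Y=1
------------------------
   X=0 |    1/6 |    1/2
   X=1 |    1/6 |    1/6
1.7925 bits

Joint entropy is H(X,Y) = -Σ_{x,y} p(x,y) log p(x,y).

Summing over all non-zero entries:
H(X,Y) = -[1/6·log_2(1/6) + 1/2·log_2(1/2) + 1/6·log_2(1/6) + 1/6·log_2(1/6)]
H(X,Y) = 1.7925 bits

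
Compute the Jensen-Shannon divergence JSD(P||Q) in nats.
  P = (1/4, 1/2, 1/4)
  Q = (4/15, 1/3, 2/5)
0.0173 nats

Jensen-Shannon divergence is:
JSD(P||Q) = 0.5 × D_KL(P||M) + 0.5 × D_KL(Q||M)
where M = 0.5 × (P + Q) is the mixture distribution.

M = 0.5 × (1/4, 1/2, 1/4) + 0.5 × (4/15, 1/3, 2/5) = (0.258333, 5/12, 13/40)

D_KL(P||M) = 0.0174 nats
D_KL(Q||M) = 0.0171 nats

JSD(P||Q) = 0.5 × 0.0174 + 0.5 × 0.0171 = 0.0173 nats

Unlike KL divergence, JSD is symmetric and bounded: 0 ≤ JSD ≤ log(2).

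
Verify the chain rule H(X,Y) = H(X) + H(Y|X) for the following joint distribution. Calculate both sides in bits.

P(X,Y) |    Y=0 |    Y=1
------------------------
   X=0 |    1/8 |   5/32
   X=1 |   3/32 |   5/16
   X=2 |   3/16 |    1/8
H(X,Y) = 2.4658, H(X) = 1.5671, H(Y|X) = 0.8988 (all in bits)

Chain rule: H(X,Y) = H(X) + H(Y|X)

Left side — joint entropy directly:
H(X,Y) = -Σ p(x,y) log p(x,y) = 2.4658 bits

Right side — compute H(Y|X) from the conditional distributions:
P(X) = (9/32, 13/32, 5/16), so H(X) = 1.5671 bits
H(Y|X) = Σ_x P(X=x) · H(Y|X=x):
  P(Y|X=0) = (4/9, 5/9), H(Y|X=0) = 0.9911, weight P(X=0) = 9/32
  P(Y|X=1) = (3/13, 10/13), H(Y|X=1) = 0.7793, weight P(X=1) = 13/32
  P(Y|X=2) = (3/5, 2/5), H(Y|X=2) = 0.9710, weight P(X=2) = 5/16
H(Y|X) = 0.8988 bits

H(X) + H(Y|X) = 1.5671 + 0.8988 = 2.4658 bits

Both sides equal 2.4658 bits. ✓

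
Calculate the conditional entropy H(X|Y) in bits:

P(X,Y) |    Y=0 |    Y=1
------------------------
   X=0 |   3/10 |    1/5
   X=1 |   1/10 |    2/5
0.8755 bits

Using the chain rule: H(X|Y) = H(X,Y) - H(Y)

First, compute H(X,Y) = 1.8464 bits

Marginal P(Y) = (2/5, 3/5)
H(Y) = 0.9710 bits

H(X|Y) = H(X,Y) - H(Y) = 1.8464 - 0.9710 = 0.8755 bits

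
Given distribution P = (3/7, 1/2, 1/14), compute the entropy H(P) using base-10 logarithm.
0.3901 dits

Shannon entropy is H(X) = -Σ p(x) log p(x).

For P = (3/7, 1/2, 1/14):
H = -3/7 × log_10(3/7) -1/2 × log_10(1/2) -1/14 × log_10(1/14)
H = 0.3901 dits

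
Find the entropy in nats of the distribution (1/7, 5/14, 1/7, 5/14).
1.2914 nats

Shannon entropy is H(X) = -Σ p(x) log p(x).

For P = (1/7, 5/14, 1/7, 5/14):
H = -1/7 × log_e(1/7) -5/14 × log_e(5/14) -1/7 × log_e(1/7) -5/14 × log_e(5/14)
H = 1.2914 nats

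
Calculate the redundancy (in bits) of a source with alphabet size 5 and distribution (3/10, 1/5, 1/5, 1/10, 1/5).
0.0755 bits

Redundancy measures how far a source is from maximum entropy:
R = H_max - H(X)

Maximum entropy for 5 symbols: H_max = log_2(5) = 2.3219 bits
Actual entropy: H(X) = 2.2464 bits
Redundancy: R = 2.3219 - 2.2464 = 0.0755 bits

This redundancy represents potential for compression: the source could be compressed by 0.0755 bits per symbol.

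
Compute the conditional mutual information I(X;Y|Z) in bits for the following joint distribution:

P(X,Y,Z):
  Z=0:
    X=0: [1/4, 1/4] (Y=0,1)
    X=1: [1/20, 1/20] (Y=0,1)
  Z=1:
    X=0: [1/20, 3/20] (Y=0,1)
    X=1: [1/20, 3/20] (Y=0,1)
0.0000 bits

Conditional mutual information: I(X;Y|Z) = H(X|Z) + H(Y|Z) - H(X,Y|Z)

H(Z) = 0.9710
H(X,Z) = 1.7610 → H(X|Z) = 0.7900
H(Y,Z) = 1.8955 → H(Y|Z) = 0.9245
H(X,Y,Z) = 2.6855 → H(X,Y|Z) = 1.7145

I(X;Y|Z) = 0.7900 + 0.9245 - 1.7145 = 0.0000 bits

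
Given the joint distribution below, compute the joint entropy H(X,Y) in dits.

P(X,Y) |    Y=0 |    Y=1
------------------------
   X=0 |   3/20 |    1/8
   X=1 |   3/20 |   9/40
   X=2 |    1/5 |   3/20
0.7692 dits

Joint entropy is H(X,Y) = -Σ_{x,y} p(x,y) log p(x,y).

Summing over all non-zero entries:
H(X,Y) = -[3/20·log_10(3/20) + 1/8·log_10(1/8) + 3/20·log_10(3/20) + 9/40·log_10(9/40) + 1/5·log_10(1/5) + 3/20·log_10(3/20)]
H(X,Y) = 0.7692 dits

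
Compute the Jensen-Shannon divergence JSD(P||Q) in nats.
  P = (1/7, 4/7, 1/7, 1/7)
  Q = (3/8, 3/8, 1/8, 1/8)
0.0378 nats

Jensen-Shannon divergence is:
JSD(P||Q) = 0.5 × D_KL(P||M) + 0.5 × D_KL(Q||M)
where M = 0.5 × (P + Q) is the mixture distribution.

M = 0.5 × (1/7, 4/7, 1/7, 1/7) + 0.5 × (3/8, 3/8, 1/8, 1/8) = (0.258929, 0.473214, 0.133929, 0.133929)

D_KL(P||M) = 0.0412 nats
D_KL(Q||M) = 0.0344 nats

JSD(P||Q) = 0.5 × 0.0412 + 0.5 × 0.0344 = 0.0378 nats

Unlike KL divergence, JSD is symmetric and bounded: 0 ≤ JSD ≤ log(2).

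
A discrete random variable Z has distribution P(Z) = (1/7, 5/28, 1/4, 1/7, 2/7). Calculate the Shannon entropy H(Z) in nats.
1.5681 nats

Shannon entropy is H(X) = -Σ p(x) log p(x).

For P = (1/7, 5/28, 1/4, 1/7, 2/7):
H = -1/7 × log_e(1/7) -5/28 × log_e(5/28) -1/4 × log_e(1/4) -1/7 × log_e(1/7) -2/7 × log_e(2/7)
H = 1.5681 nats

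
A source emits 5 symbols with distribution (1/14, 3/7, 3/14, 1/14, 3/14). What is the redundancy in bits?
0.3017 bits

Redundancy measures how far a source is from maximum entropy:
R = H_max - H(X)

Maximum entropy for 5 symbols: H_max = log_2(5) = 2.3219 bits
Actual entropy: H(X) = 2.0202 bits
Redundancy: R = 2.3219 - 2.0202 = 0.3017 bits

This redundancy represents potential for compression: the source could be compressed by 0.3017 bits per symbol.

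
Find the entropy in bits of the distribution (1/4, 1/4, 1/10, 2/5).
1.8610 bits

Shannon entropy is H(X) = -Σ p(x) log p(x).

For P = (1/4, 1/4, 1/10, 2/5):
H = -1/4 × log_2(1/4) -1/4 × log_2(1/4) -1/10 × log_2(1/10) -2/5 × log_2(2/5)
H = 1.8610 bits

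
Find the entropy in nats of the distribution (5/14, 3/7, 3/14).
1.0609 nats

Shannon entropy is H(X) = -Σ p(x) log p(x).

For P = (5/14, 3/7, 3/14):
H = -5/14 × log_e(5/14) -3/7 × log_e(3/7) -3/14 × log_e(3/14)
H = 1.0609 nats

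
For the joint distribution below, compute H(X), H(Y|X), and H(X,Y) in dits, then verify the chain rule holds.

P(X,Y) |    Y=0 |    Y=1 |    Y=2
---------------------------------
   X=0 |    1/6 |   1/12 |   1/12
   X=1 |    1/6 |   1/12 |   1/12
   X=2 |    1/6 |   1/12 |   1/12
H(X,Y) = 0.9287, H(X) = 0.4771, H(Y|X) = 0.4515 (all in dits)

Chain rule: H(X,Y) = H(X) + H(Y|X)

Left side — joint entropy directly:
H(X,Y) = -Σ p(x,y) log p(x,y) = 0.9287 dits

Right side — compute H(Y|X) from the conditional distributions:
P(X) = (1/3, 1/3, 1/3), so H(X) = 0.4771 dits
H(Y|X) = Σ_x P(X=x) · H(Y|X=x):
  P(Y|X=0) = (1/2, 1/4, 1/4), H(Y|X=0) = 0.4515, weight P(X=0) = 1/3
  P(Y|X=1) = (1/2, 1/4, 1/4), H(Y|X=1) = 0.4515, weight P(X=1) = 1/3
  P(Y|X=2) = (1/2, 1/4, 1/4), H(Y|X=2) = 0.4515, weight P(X=2) = 1/3
H(Y|X) = 0.4515 dits

H(X) + H(Y|X) = 0.4771 + 0.4515 = 0.9287 dits

Both sides equal 0.9287 dits. ✓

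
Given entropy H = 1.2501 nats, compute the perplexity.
3.4907

Perplexity is e^H (or exp(H) for natural log).

H = 1.2501 nats
Perplexity = e^1.2501 = 3.4907

Interpretation: The model's uncertainty is equivalent to choosing uniformly among 3.5 options.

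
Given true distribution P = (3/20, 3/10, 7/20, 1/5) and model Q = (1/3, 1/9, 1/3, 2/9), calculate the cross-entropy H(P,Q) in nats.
1.5093 nats

Cross-entropy: H(P,Q) = -Σ p(x) log q(x)

Alternatively: H(P,Q) = H(P) + D_KL(P||Q)
H(P) = 1.3351 nats
D_KL(P||Q) = 0.1742 nats

H(P,Q) = 1.3351 + 0.1742 = 1.5093 nats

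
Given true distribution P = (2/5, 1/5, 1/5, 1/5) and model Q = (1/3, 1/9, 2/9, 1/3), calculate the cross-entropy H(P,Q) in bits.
2.0189 bits

Cross-entropy: H(P,Q) = -Σ p(x) log q(x)

Alternatively: H(P,Q) = H(P) + D_KL(P||Q)
H(P) = 1.9219 bits
D_KL(P||Q) = 0.0970 bits

H(P,Q) = 1.9219 + 0.0970 = 2.0189 bits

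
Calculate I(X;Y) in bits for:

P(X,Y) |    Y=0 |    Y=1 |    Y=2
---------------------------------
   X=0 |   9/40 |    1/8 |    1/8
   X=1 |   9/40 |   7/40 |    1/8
0.0042 bits

Mutual information: I(X;Y) = H(X) + H(Y) - H(X,Y)

Marginals:
P(X) = (19/40, 21/40), H(X) = 0.9982 bits
P(Y) = (9/20, 3/10, 1/4), H(Y) = 1.5395 bits

Joint entropy: H(X,Y) = 2.5335 bits

I(X;Y) = 0.9982 + 1.5395 - 2.5335 = 0.0042 bits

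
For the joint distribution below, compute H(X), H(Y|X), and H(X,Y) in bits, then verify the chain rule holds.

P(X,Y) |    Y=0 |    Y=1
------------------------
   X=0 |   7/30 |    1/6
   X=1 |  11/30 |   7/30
H(X,Y) = 1.9413, H(X) = 0.9710, H(Y|X) = 0.9704 (all in bits)

Chain rule: H(X,Y) = H(X) + H(Y|X)

Left side — joint entropy directly:
H(X,Y) = -Σ p(x,y) log p(x,y) = 1.9413 bits

Right side — compute H(Y|X) from the conditional distributions:
P(X) = (2/5, 3/5), so H(X) = 0.9710 bits
H(Y|X) = Σ_x P(X=x) · H(Y|X=x):
  P(Y|X=0) = (7/12, 5/12), H(Y|X=0) = 0.9799, weight P(X=0) = 2/5
  P(Y|X=1) = (11/18, 7/18), H(Y|X=1) = 0.9641, weight P(X=1) = 3/5
H(Y|X) = 0.9704 bits

H(X) + H(Y|X) = 0.9710 + 0.9704 = 1.9413 bits

Both sides equal 1.9413 bits. ✓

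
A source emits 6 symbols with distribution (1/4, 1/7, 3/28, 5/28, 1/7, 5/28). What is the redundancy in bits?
0.0500 bits

Redundancy measures how far a source is from maximum entropy:
R = H_max - H(X)

Maximum entropy for 6 symbols: H_max = log_2(6) = 2.5850 bits
Actual entropy: H(X) = 2.5350 bits
Redundancy: R = 2.5850 - 2.5350 = 0.0500 bits

This redundancy represents potential for compression: the source could be compressed by 0.0500 bits per symbol.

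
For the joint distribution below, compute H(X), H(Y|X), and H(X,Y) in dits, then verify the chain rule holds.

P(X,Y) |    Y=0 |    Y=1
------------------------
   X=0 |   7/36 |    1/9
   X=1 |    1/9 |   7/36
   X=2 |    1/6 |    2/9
H(X,Y) = 0.7635, H(X) = 0.4742, H(Y|X) = 0.2893 (all in dits)

Chain rule: H(X,Y) = H(X) + H(Y|X)

Left side — joint entropy directly:
H(X,Y) = -Σ p(x,y) log p(x,y) = 0.7635 dits

Right side — compute H(Y|X) from the conditional distributions:
P(X) = (11/36, 11/36, 7/18), so H(X) = 0.4742 dits
H(Y|X) = Σ_x P(X=x) · H(Y|X=x):
  P(Y|X=0) = (7/11, 4/11), H(Y|X=0) = 0.2847, weight P(X=0) = 11/36
  P(Y|X=1) = (4/11, 7/11), H(Y|X=1) = 0.2847, weight P(X=1) = 11/36
  P(Y|X=2) = (3/7, 4/7), H(Y|X=2) = 0.2966, weight P(X=2) = 7/18
H(Y|X) = 0.2893 dits

H(X) + H(Y|X) = 0.4742 + 0.2893 = 0.7635 dits

Both sides equal 0.7635 dits. ✓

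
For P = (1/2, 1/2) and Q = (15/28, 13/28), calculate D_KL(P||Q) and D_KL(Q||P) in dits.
D_KL(P||Q) = 0.0011, D_KL(Q||P) = 0.0011

KL divergence is not symmetric: D_KL(P||Q) ≠ D_KL(Q||P) in general.

D_KL(P||Q) = 0.0011 dits
D_KL(Q||P) = 0.0011 dits

In this case they happen to be equal (to 4 decimal places).

This asymmetry is why KL divergence is not a true distance metric.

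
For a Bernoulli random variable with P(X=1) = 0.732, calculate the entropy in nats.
0.5813 nats

The binary entropy function is:
H(p) = -p log(p) - (1-p) log(1-p)

H(0.732) = -0.732 × log_e(0.732) - 0.268 × log_e(0.268)
H(0.732) = 0.5813 nats

Note: Binary entropy is maximized at p=0.5 (H=1 bit) and minimized at p=0 or p=1 (H=0).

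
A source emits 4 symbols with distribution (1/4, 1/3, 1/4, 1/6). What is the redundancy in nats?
0.0283 nats

Redundancy measures how far a source is from maximum entropy:
R = H_max - H(X)

Maximum entropy for 4 symbols: H_max = log_e(4) = 1.3863 nats
Actual entropy: H(X) = 1.3580 nats
Redundancy: R = 1.3863 - 1.3580 = 0.0283 nats

This redundancy represents potential for compression: the source could be compressed by 0.0283 nats per symbol.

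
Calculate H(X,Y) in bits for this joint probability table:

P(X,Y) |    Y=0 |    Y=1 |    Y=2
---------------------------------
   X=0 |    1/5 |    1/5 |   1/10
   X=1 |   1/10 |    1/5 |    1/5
2.5219 bits

Joint entropy is H(X,Y) = -Σ_{x,y} p(x,y) log p(x,y).

Summing over all non-zero entries:
H(X,Y) = -[1/5·log_2(1/5) + 1/5·log_2(1/5) + 1/10·log_2(1/10) + 1/10·log_2(1/10) + 1/5·log_2(1/5) + 1/5·log_2(1/5)]
H(X,Y) = 2.5219 bits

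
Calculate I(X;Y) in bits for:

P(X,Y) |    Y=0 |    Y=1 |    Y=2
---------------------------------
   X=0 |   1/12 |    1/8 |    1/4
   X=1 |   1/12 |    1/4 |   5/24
0.0284 bits

Mutual information: I(X;Y) = H(X) + H(Y) - H(X,Y)

Marginals:
P(X) = (11/24, 13/24), H(X) = 0.9950 bits
P(Y) = (1/6, 3/8, 11/24), H(Y) = 1.4773 bits

Joint entropy: H(X,Y) = 2.4440 bits

I(X;Y) = 0.9950 + 1.4773 - 2.4440 = 0.0284 bits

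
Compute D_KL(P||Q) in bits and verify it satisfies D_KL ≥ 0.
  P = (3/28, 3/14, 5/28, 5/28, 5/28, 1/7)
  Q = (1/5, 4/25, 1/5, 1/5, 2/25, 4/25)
0.1189 bits

KL divergence satisfies the Gibbs inequality: D_KL(P||Q) ≥ 0 for all distributions P, Q.

D_KL(P||Q) = Σ p(x) log(p(x)/q(x))
Term by term:
  x=0: 3/28 × log_2[(3/28)/(1/5)] = -0.0965
  x=1: 3/14 × log_2[(3/14)/(4/25)] = 0.0903
  x=2: 5/28 × log_2[(5/28)/(1/5)] = -0.0292
  x=3: 5/28 × log_2[(5/28)/(1/5)] = -0.0292
  x=4: 5/28 × log_2[(5/28)/(2/25)] = 0.2069
  x=5: 1/7 × log_2[(1/7)/(4/25)] = -0.0234
D_KL(P||Q) = 0.1189 bits

D_KL(P||Q) = 0.1189 ≥ 0 ✓

This non-negativity is a fundamental property: relative entropy cannot be negative because it measures how different Q is from P.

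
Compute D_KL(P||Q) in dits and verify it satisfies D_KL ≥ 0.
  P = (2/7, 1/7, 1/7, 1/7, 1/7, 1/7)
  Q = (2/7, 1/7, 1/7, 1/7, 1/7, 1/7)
0.0000 dits

KL divergence satisfies the Gibbs inequality: D_KL(P||Q) ≥ 0 for all distributions P, Q.

D_KL(P||Q) = Σ p(x) log(p(x)/q(x))
Term by term:
  x=0: 2/7 × log_10[(2/7)/(2/7)] = 0.0000
  x=1: 1/7 × log_10[(1/7)/(1/7)] = 0.0000
  x=2: 1/7 × log_10[(1/7)/(1/7)] = 0.0000
  x=3: 1/7 × log_10[(1/7)/(1/7)] = 0.0000
  x=4: 1/7 × log_10[(1/7)/(1/7)] = 0.0000
  x=5: 1/7 × log_10[(1/7)/(1/7)] = 0.0000
D_KL(P||Q) = 0.0000 dits

D_KL(P||Q) = 0.0000 ≥ 0 ✓

This non-negativity is a fundamental property: relative entropy cannot be negative because it measures how different Q is from P.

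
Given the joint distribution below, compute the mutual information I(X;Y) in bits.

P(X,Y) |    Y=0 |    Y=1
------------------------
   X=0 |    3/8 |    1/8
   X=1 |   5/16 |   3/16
0.0132 bits

Mutual information: I(X;Y) = H(X) + H(Y) - H(X,Y)

Marginals:
P(X) = (1/2, 1/2), H(X) = 1.0000 bits
P(Y) = (11/16, 5/16), H(Y) = 0.8960 bits

Joint entropy: H(X,Y) = 1.8829 bits

I(X;Y) = 1.0000 + 0.8960 - 1.8829 = 0.0132 bits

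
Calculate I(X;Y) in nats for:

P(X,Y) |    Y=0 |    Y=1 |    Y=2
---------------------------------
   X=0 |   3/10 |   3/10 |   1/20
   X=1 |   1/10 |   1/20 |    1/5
0.1539 nats

Mutual information: I(X;Y) = H(X) + H(Y) - H(X,Y)

Marginals:
P(X) = (13/20, 7/20), H(X) = 0.6474 nats
P(Y) = (2/5, 7/20, 1/4), H(Y) = 1.0805 nats

Joint entropy: H(X,Y) = 1.5741 nats

I(X;Y) = 0.6474 + 1.0805 - 1.5741 = 0.1539 nats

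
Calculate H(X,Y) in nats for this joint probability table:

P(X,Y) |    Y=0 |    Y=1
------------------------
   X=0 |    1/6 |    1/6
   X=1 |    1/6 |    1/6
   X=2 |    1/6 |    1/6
1.7918 nats

Joint entropy is H(X,Y) = -Σ_{x,y} p(x,y) log p(x,y).

Summing over all non-zero entries:
H(X,Y) = -[1/6·log_e(1/6) + 1/6·log_e(1/6) + 1/6·log_e(1/6) + 1/6·log_e(1/6) + 1/6·log_e(1/6) + 1/6·log_e(1/6)]
H(X,Y) = 1.7918 nats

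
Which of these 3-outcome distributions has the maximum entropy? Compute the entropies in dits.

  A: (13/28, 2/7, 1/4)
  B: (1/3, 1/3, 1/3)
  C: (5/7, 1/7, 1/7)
B

For a discrete distribution over n outcomes, entropy is maximized by the uniform distribution.

Computing entropies:
H(A) = 0.4607 dits
H(B) = 0.4771 dits
H(C) = 0.3458 dits

The uniform distribution (where all probabilities equal 1/3) achieves the maximum entropy of log_10(3) = 0.4771 dits.

Distribution B has the highest entropy.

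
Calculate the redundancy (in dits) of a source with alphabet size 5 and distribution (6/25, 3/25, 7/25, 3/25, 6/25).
0.0257 dits

Redundancy measures how far a source is from maximum entropy:
R = H_max - H(X)

Maximum entropy for 5 symbols: H_max = log_10(5) = 0.6990 dits
Actual entropy: H(X) = 0.6733 dits
Redundancy: R = 0.6990 - 0.6733 = 0.0257 dits

This redundancy represents potential for compression: the source could be compressed by 0.0257 dits per symbol.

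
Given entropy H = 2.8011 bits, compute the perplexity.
6.9697

Perplexity is 2^H (or exp(H) for natural log).

H = 2.8011 bits
Perplexity = 2^2.8011 = 6.9697

Interpretation: The model's uncertainty is equivalent to choosing uniformly among 7.0 options.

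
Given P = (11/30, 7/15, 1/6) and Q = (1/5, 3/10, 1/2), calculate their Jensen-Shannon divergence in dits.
0.0283 dits

Jensen-Shannon divergence is:
JSD(P||Q) = 0.5 × D_KL(P||M) + 0.5 × D_KL(Q||M)
where M = 0.5 × (P + Q) is the mixture distribution.

M = 0.5 × (11/30, 7/15, 1/6) + 0.5 × (1/5, 3/10, 1/2) = (0.283333, 0.383333, 1/3)

D_KL(P||M) = 0.0308 dits
D_KL(Q||M) = 0.0259 dits

JSD(P||Q) = 0.5 × 0.0308 + 0.5 × 0.0259 = 0.0283 dits

Unlike KL divergence, JSD is symmetric and bounded: 0 ≤ JSD ≤ log(2).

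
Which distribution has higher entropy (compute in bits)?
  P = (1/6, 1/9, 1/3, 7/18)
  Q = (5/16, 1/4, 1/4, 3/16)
Q

Computing entropies in bits:
H(P) = 1.8413
H(Q) = 1.9772

Distribution Q has higher entropy.

Intuition: The distribution closer to uniform (more spread out) has higher entropy.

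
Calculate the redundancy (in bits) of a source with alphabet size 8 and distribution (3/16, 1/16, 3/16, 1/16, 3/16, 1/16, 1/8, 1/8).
0.1415 bits

Redundancy measures how far a source is from maximum entropy:
R = H_max - H(X)

Maximum entropy for 8 symbols: H_max = log_2(8) = 3.0000 bits
Actual entropy: H(X) = 2.8585 bits
Redundancy: R = 3.0000 - 2.8585 = 0.1415 bits

This redundancy represents potential for compression: the source could be compressed by 0.1415 bits per symbol.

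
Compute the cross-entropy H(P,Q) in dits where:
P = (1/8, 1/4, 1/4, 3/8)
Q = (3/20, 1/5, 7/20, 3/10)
0.5878 dits

Cross-entropy: H(P,Q) = -Σ p(x) log q(x)

Alternatively: H(P,Q) = H(P) + D_KL(P||Q)
H(P) = 0.5737 dits
D_KL(P||Q) = 0.0141 dits

H(P,Q) = 0.5737 + 0.0141 = 0.5878 dits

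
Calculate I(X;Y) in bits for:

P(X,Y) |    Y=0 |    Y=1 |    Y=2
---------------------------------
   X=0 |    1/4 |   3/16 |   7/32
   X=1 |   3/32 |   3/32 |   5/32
0.0121 bits

Mutual information: I(X;Y) = H(X) + H(Y) - H(X,Y)

Marginals:
P(X) = (21/32, 11/32), H(X) = 0.9284 bits
P(Y) = (11/32, 9/32, 3/8), H(Y) = 1.5749 bits

Joint entropy: H(X,Y) = 2.4912 bits

I(X;Y) = 0.9284 + 1.5749 - 2.4912 = 0.0121 bits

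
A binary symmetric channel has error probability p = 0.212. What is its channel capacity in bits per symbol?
0.2547 bits

For a binary symmetric channel (BSC) with error probability p:
Capacity C = 1 - H(p) bits per symbol

where H(p) = -p log₂(p) - (1-p) log₂(1-p) is the binary entropy function.

H(0.212) = 0.7453 bits
C = 1 - 0.7453 = 0.2547 bits per symbol

This means we can reliably transmit up to 0.2547 bits of information per channel use.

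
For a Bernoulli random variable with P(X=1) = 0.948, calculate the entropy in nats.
0.2044 nats

The binary entropy function is:
H(p) = -p log(p) - (1-p) log(1-p)

H(0.948) = -0.948 × log_e(0.948) - 0.052 × log_e(0.052)
H(0.948) = 0.2044 nats

Note: Binary entropy is maximized at p=0.5 (H=1 bit) and minimized at p=0 or p=1 (H=0).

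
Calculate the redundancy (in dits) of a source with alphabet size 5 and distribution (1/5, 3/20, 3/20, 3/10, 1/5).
0.0153 dits

Redundancy measures how far a source is from maximum entropy:
R = H_max - H(X)

Maximum entropy for 5 symbols: H_max = log_10(5) = 0.6990 dits
Actual entropy: H(X) = 0.6836 dits
Redundancy: R = 0.6990 - 0.6836 = 0.0153 dits

This redundancy represents potential for compression: the source could be compressed by 0.0153 dits per symbol.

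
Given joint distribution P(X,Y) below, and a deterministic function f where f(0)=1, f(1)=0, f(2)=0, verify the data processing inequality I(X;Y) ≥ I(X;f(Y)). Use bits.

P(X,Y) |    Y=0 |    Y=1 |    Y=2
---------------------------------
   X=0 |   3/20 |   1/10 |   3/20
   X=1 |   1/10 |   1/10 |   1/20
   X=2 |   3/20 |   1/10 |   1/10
I(X;Y) = 0.0211, I(X;f(Y)) = 0.0016, inequality holds: 0.0211 ≥ 0.0016

Data Processing Inequality: For any Markov chain X → Y → Z, we have I(X;Y) ≥ I(X;Z).

Here Z = f(Y) is a deterministic function of Y, forming X → Y → Z.

Original I(X;Y) = 0.0211 bits

After applying f:
P(X,Z) where Z=f(Y):
- P(X,Z=0) = P(X,Y=1) + P(X,Y=2)
- P(X,Z=1) = P(X,Y=0)

I(X;Z) = I(X;f(Y)) = 0.0016 bits

Verification: 0.0211 ≥ 0.0016 ✓

Information cannot be created by processing; the function f can only lose information about X.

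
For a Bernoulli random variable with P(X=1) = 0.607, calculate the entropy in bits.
0.9667 bits

The binary entropy function is:
H(p) = -p log(p) - (1-p) log(1-p)

H(0.607) = -0.607 × log_2(0.607) - 0.393 × log_2(0.393)
H(0.607) = 0.9667 bits

Note: Binary entropy is maximized at p=0.5 (H=1 bit) and minimized at p=0 or p=1 (H=0).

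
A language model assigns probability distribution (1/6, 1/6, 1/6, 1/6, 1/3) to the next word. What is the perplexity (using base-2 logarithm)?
4.7622

Perplexity is 2^H (or exp(H) for natural log).

First, H = -Σ p log p = 2.2516 bits
Perplexity = 2^2.2516 = 4.7622

Interpretation: The model's uncertainty is equivalent to choosing uniformly among 4.8 options.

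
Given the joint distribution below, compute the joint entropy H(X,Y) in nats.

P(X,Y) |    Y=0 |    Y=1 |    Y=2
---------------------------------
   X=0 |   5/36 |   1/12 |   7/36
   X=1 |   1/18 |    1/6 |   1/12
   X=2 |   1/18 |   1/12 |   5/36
2.1078 nats

Joint entropy is H(X,Y) = -Σ_{x,y} p(x,y) log p(x,y).

Summing over all non-zero entries:
H(X,Y) = -[5/36·log_e(5/36) + 1/12·log_e(1/12) + 7/36·log_e(7/36) + 1/18·log_e(1/18) + 1/6·log_e(1/6) + 1/12·log_e(1/12) + 1/18·log_e(1/18) + 1/12·log_e(1/12) + 5/36·log_e(5/36)]
H(X,Y) = 2.1078 nats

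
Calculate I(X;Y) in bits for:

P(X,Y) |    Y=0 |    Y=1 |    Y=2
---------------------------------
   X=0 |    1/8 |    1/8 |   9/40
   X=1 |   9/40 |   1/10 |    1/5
0.0222 bits

Mutual information: I(X;Y) = H(X) + H(Y) - H(X,Y)

Marginals:
P(X) = (19/40, 21/40), H(X) = 0.9982 bits
P(Y) = (7/20, 9/40, 17/40), H(Y) = 1.5389 bits

Joint entropy: H(X,Y) = 2.5150 bits

I(X;Y) = 0.9982 + 1.5389 - 2.5150 = 0.0222 bits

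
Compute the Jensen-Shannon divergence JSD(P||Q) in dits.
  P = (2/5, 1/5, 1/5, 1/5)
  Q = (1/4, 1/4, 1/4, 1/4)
0.0056 dits

Jensen-Shannon divergence is:
JSD(P||Q) = 0.5 × D_KL(P||M) + 0.5 × D_KL(Q||M)
where M = 0.5 × (P + Q) is the mixture distribution.

M = 0.5 × (2/5, 1/5, 1/5, 1/5) + 0.5 × (1/4, 1/4, 1/4, 1/4) = (13/40, 9/40, 9/40, 9/40)

D_KL(P||M) = 0.0054 dits
D_KL(Q||M) = 0.0058 dits

JSD(P||Q) = 0.5 × 0.0054 + 0.5 × 0.0058 = 0.0056 dits

Unlike KL divergence, JSD is symmetric and bounded: 0 ≤ JSD ≤ log(2).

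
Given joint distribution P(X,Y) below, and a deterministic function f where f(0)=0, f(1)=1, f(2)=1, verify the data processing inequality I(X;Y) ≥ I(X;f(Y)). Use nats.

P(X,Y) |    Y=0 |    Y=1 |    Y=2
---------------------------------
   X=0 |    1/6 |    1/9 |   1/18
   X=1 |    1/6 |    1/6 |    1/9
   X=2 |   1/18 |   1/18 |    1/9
I(X;Y) = 0.0402, I(X;f(Y)) = 0.0182, inequality holds: 0.0402 ≥ 0.0182

Data Processing Inequality: For any Markov chain X → Y → Z, we have I(X;Y) ≥ I(X;Z).

Here Z = f(Y) is a deterministic function of Y, forming X → Y → Z.

Original I(X;Y) = 0.0402 nats

After applying f:
P(X,Z) where Z=f(Y):
- P(X,Z=0) = P(X,Y=0)
- P(X,Z=1) = P(X,Y=1) + P(X,Y=2)

I(X;Z) = I(X;f(Y)) = 0.0182 nats

Verification: 0.0402 ≥ 0.0182 ✓

Information cannot be created by processing; the function f can only lose information about X.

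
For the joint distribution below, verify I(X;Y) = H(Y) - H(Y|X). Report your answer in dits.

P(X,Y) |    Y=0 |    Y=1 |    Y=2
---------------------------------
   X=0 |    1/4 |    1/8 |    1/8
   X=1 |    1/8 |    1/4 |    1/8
I(X;Y) = 0.0184 dits

Mutual information has multiple equivalent forms:
- I(X;Y) = H(X) - H(X|Y)
- I(X;Y) = H(Y) - H(Y|X)
- I(X;Y) = H(X) + H(Y) - H(X,Y)

Computing all quantities:
H(X) = 0.3010, H(Y) = 0.4700, H(X,Y) = 0.7526
H(X|Y) = 0.2826, H(Y|X) = 0.4515

Verification:
H(X) - H(X|Y) = 0.3010 - 0.2826 = 0.0184
H(Y) - H(Y|X) = 0.4700 - 0.4515 = 0.0184
H(X) + H(Y) - H(X,Y) = 0.3010 + 0.4700 - 0.7526 = 0.0184

All forms give I(X;Y) = 0.0184 dits. ✓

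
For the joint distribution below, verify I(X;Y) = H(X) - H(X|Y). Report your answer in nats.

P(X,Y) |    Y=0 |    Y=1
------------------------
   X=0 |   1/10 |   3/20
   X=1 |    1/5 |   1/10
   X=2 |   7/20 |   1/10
I(X;Y) = 0.0499 nats

Mutual information has multiple equivalent forms:
- I(X;Y) = H(X) - H(X|Y)
- I(X;Y) = H(Y) - H(Y|X)
- I(X;Y) = H(X) + H(Y) - H(X,Y)

Computing all quantities:
H(X) = 1.0671, H(Y) = 0.6474, H(X,Y) = 1.6647
H(X|Y) = 1.0172, H(Y|X) = 0.5976

Verification:
H(X) - H(X|Y) = 1.0671 - 1.0172 = 0.0499
H(Y) - H(Y|X) = 0.6474 - 0.5976 = 0.0499
H(X) + H(Y) - H(X,Y) = 1.0671 + 0.6474 - 1.6647 = 0.0499

All forms give I(X;Y) = 0.0499 nats. ✓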